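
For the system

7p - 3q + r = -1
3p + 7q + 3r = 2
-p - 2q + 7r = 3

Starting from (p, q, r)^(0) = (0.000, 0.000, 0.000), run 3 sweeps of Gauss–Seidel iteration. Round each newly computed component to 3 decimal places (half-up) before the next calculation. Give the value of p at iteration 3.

Iteration 1:
  p = (-1 - (-3)·0.000 - (1)·0.000) / (7) = -0.143
  q = (2 - (3)·-0.143 - (3)·0.000) / (7) = 0.347
  r = (3 - (-1)·-0.143 - (-2)·0.347) / (7) = 0.507
Iteration 2:
  p = (-1 - (-3)·0.347 - (1)·0.507) / (7) = -0.067
  q = (2 - (3)·-0.067 - (3)·0.507) / (7) = 0.097
  r = (3 - (-1)·-0.067 - (-2)·0.097) / (7) = 0.447
Iteration 3:
  p = (-1 - (-3)·0.097 - (1)·0.447) / (7) = -0.165
  q = (2 - (3)·-0.165 - (3)·0.447) / (7) = 0.165
  r = (3 - (-1)·-0.165 - (-2)·0.165) / (7) = 0.452

-0.165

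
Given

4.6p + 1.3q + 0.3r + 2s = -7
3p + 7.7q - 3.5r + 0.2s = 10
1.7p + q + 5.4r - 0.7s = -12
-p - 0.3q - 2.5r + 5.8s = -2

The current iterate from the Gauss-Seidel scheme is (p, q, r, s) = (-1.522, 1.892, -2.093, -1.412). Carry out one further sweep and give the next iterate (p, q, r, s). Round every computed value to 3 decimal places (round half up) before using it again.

One sweep:
  p = (-7 - (1.3)·1.892 - (0.3)·-2.093 - (2)·-1.412) / (4.6) = -1.306
  q = (10 - (3)·-1.306 - (-3.5)·-2.093 - (0.2)·-1.412) / (7.7) = 0.893
  r = (-12 - (1.7)·-1.306 - (1)·0.893 - (-0.7)·-1.412) / (5.4) = -2.159
  s = (-2 - (-1)·-1.306 - (-0.3)·0.893 - (-2.5)·-2.159) / (5.8) = -1.454

(-1.306, 0.893, -2.159, -1.454)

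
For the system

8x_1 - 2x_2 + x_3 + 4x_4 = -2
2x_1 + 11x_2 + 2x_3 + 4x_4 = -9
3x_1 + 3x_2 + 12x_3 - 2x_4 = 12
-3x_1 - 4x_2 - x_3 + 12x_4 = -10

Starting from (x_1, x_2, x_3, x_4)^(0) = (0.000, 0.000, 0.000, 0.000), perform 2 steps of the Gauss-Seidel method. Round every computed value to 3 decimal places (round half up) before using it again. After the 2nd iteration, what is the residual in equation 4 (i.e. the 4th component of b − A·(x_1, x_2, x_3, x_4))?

-0.005

Iteration 1:
  x_1 = (-2 - (-2)·0.000 - (1)·0.000 - (4)·0.000) / (8) = -0.250
  x_2 = (-9 - (2)·-0.250 - (2)·0.000 - (4)·0.000) / (11) = -0.773
  x_3 = (12 - (3)·-0.250 - (3)·-0.773 - (-2)·0.000) / (12) = 1.256
  x_4 = (-10 - (-3)·-0.250 - (-4)·-0.773 - (-1)·1.256) / (12) = -1.049
Iteration 2:
  x_1 = (-2 - (-2)·-0.773 - (1)·1.256 - (4)·-1.049) / (8) = -0.076
  x_2 = (-9 - (2)·-0.076 - (2)·1.256 - (4)·-1.049) / (11) = -0.651
  x_3 = (12 - (3)·-0.076 - (3)·-0.651 - (-2)·-1.049) / (12) = 1.007
  x_4 = (-10 - (-3)·-0.076 - (-4)·-0.651 - (-1)·1.007) / (12) = -0.985
Residual b − A·x = (0.239, 0.239, 0.127, -0.005)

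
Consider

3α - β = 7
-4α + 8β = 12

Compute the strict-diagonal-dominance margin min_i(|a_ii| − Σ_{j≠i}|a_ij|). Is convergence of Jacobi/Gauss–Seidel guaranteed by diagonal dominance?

2

row 1: |3| − (1) = 2
row 2: |8| − (4) = 4
minimum over rows = 2 → strictly diagonally dominant (convergence guaranteed)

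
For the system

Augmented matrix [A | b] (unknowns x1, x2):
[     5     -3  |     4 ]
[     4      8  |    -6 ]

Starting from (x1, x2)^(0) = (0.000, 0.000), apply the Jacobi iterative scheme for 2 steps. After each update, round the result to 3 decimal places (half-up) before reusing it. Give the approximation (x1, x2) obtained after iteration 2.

(0.350, -1.150)

Iteration 1:
  x1 = (4 - (-3)·0.000) / (5) = 0.800
  x2 = (-6 - (4)·0.000) / (8) = -0.750
Iteration 2:
  x1 = (4 - (-3)·-0.750) / (5) = 0.350
  x2 = (-6 - (4)·0.800) / (8) = -1.150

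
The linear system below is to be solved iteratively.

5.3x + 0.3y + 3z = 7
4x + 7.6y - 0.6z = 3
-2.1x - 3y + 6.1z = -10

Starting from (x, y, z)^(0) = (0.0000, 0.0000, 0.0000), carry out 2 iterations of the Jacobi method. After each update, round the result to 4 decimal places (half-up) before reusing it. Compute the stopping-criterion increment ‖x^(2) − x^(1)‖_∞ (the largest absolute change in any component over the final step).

0.9055

Iteration 1:
  x = (7 - (0.3)·0.0000 - (3)·0.0000) / (5.3) = 1.3208
  y = (3 - (4)·0.0000 - (-0.6)·0.0000) / (7.6) = 0.3947
  z = (-10 - (-2.1)·0.0000 - (-3)·0.0000) / (6.1) = -1.6393
Iteration 2:
  x = (7 - (0.3)·0.3947 - (3)·-1.6393) / (5.3) = 2.2263
  y = (3 - (4)·1.3208 - (-0.6)·-1.6393) / (7.6) = -0.4298
  z = (-10 - (-2.1)·1.3208 - (-3)·0.3947) / (6.1) = -0.9905
Change: (0.9055, -0.8245, 0.6488) → max |·| = 0.9055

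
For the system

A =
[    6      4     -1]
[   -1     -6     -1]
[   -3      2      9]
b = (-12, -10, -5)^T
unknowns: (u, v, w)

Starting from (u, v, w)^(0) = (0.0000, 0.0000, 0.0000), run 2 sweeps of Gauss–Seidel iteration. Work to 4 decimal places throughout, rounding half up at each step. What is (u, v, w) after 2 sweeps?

Iteration 1:
  u = (-12 - (4)·0.0000 - (-1)·0.0000) / (6) = -2.0000
  v = (-10 - (-1)·-2.0000 - (-1)·0.0000) / (-6) = 2.0000
  w = (-5 - (-3)·-2.0000 - (2)·2.0000) / (9) = -1.6667
Iteration 2:
  u = (-12 - (4)·2.0000 - (-1)·-1.6667) / (6) = -3.6111
  v = (-10 - (-1)·-3.6111 - (-1)·-1.6667) / (-6) = 2.5463
  w = (-5 - (-3)·-3.6111 - (2)·2.5463) / (9) = -2.3251

(-3.6111, 2.5463, -2.3251)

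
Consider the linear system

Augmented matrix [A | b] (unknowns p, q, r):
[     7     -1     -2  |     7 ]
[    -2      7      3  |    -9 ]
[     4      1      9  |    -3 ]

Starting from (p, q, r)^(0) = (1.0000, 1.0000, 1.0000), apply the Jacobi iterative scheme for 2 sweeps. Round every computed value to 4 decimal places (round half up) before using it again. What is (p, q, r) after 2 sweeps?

(0.5419, -0.4966, -0.8095)

Iteration 1:
  p = (7 - (-1)·1.0000 - (-2)·1.0000) / (7) = 1.4286
  q = (-9 - (-2)·1.0000 - (3)·1.0000) / (7) = -1.4286
  r = (-3 - (4)·1.0000 - (1)·1.0000) / (9) = -0.8889
Iteration 2:
  p = (7 - (-1)·-1.4286 - (-2)·-0.8889) / (7) = 0.5419
  q = (-9 - (-2)·1.4286 - (3)·-0.8889) / (7) = -0.4966
  r = (-3 - (4)·1.4286 - (1)·-1.4286) / (9) = -0.8095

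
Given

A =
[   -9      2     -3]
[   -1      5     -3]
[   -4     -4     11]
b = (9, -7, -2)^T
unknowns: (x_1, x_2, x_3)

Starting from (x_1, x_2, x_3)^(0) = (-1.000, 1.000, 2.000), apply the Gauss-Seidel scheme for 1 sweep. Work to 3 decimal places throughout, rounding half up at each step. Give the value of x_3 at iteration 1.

-0.885

Iteration 1:
  x_1 = (9 - (2)·1.000 - (-3)·2.000) / (-9) = -1.444
  x_2 = (-7 - (-1)·-1.444 - (-3)·2.000) / (5) = -0.489
  x_3 = (-2 - (-4)·-1.444 - (-4)·-0.489) / (11) = -0.885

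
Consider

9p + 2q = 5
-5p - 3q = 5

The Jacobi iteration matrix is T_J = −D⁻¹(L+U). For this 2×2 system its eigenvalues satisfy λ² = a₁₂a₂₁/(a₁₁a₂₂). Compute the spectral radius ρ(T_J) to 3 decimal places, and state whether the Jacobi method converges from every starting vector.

0.609

a₁₂a₂₁/(a₁₁a₂₂) = (2)·(-5) / ((9)·(-3)) = 0.370370
ρ = √|0.370370| = √0.370370 = 0.609
ρ < 1, so Jacobi converges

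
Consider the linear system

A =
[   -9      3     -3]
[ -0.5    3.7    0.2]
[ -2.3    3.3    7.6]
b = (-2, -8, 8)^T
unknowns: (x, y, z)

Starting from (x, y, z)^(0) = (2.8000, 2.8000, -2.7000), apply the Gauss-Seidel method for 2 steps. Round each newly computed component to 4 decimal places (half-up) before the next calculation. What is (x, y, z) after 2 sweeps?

(-1.1671, -2.4512, 1.7638)

Iteration 1:
  x = (-2 - (3)·2.8000 - (-3)·-2.7000) / (-9) = 2.0556
  y = (-8 - (-0.5)·2.0556 - (0.2)·-2.7000) / (3.7) = -1.7384
  z = (8 - (-2.3)·2.0556 - (3.3)·-1.7384) / (7.6) = 2.4296
Iteration 2:
  x = (-2 - (3)·-1.7384 - (-3)·2.4296) / (-9) = -1.1671
  y = (-8 - (-0.5)·-1.1671 - (0.2)·2.4296) / (3.7) = -2.4512
  z = (8 - (-2.3)·-1.1671 - (3.3)·-2.4512) / (7.6) = 1.7638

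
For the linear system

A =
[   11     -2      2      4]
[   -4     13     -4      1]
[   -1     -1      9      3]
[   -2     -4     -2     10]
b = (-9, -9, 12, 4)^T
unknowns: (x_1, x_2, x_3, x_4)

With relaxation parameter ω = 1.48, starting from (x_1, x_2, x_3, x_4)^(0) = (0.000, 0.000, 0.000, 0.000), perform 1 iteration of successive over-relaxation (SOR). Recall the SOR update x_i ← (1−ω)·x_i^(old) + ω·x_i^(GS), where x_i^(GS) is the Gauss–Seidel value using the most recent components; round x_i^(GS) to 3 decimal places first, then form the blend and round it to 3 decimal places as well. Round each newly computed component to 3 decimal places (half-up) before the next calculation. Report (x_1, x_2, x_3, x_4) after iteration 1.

(-1.211, -1.576, 1.516, -0.250)

Iteration 1:
  x_1: GS value = (-9 - (-2)·0.000 - (2)·0.000 - (4)·0.000) / (11) = -0.818;  x_1 ← (1−ω)·0.000 + ω·-0.818 = -1.211
  x_2: GS value = (-9 - (-4)·-1.211 - (-4)·0.000 - (1)·0.000) / (13) = -1.065;  x_2 ← (1−ω)·0.000 + ω·-1.065 = -1.576
  x_3: GS value = (12 - (-1)·-1.211 - (-1)·-1.576 - (3)·0.000) / (9) = 1.024;  x_3 ← (1−ω)·0.000 + ω·1.024 = 1.516
  x_4: GS value = (4 - (-2)·-1.211 - (-4)·-1.576 - (-2)·1.516) / (10) = -0.169;  x_4 ← (1−ω)·0.000 + ω·-0.169 = -0.250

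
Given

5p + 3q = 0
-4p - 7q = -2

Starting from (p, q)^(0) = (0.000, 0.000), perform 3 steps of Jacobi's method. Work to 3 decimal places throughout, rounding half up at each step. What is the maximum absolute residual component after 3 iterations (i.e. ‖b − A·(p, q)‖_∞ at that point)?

Iteration 1:
  p = (0 - (3)·0.000) / (5) = 0.000
  q = (-2 - (-4)·0.000) / (-7) = 0.286
Iteration 2:
  p = (0 - (3)·0.286) / (5) = -0.172
  q = (-2 - (-4)·0.000) / (-7) = 0.286
Iteration 3:
  p = (0 - (3)·0.286) / (5) = -0.172
  q = (-2 - (-4)·-0.172) / (-7) = 0.384
Residual b − A·x = (-0.292, 0.000); ∞-norm = 0.292

0.292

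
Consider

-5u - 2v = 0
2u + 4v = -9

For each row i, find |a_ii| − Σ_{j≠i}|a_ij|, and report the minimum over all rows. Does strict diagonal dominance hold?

2

row 1: |-5| − (2) = 3
row 2: |4| − (2) = 2
minimum over rows = 2 → strictly diagonally dominant (convergence guaranteed)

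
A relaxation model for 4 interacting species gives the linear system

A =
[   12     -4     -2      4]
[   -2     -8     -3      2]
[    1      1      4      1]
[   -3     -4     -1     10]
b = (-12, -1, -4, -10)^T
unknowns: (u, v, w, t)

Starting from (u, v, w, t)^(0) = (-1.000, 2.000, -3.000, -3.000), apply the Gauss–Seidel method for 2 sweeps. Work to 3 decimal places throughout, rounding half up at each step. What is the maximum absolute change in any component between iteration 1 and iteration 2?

0.813

Iteration 1:
  u = (-12 - (-4)·2.000 - (-2)·-3.000 - (4)·-3.000) / (12) = 0.167
  v = (-1 - (-2)·0.167 - (-3)·-3.000 - (2)·-3.000) / (-8) = 0.458
  w = (-4 - (1)·0.167 - (1)·0.458 - (1)·-3.000) / (4) = -0.406
  t = (-10 - (-3)·0.167 - (-4)·0.458 - (-1)·-0.406) / (10) = -0.807
Iteration 2:
  u = (-12 - (-4)·0.458 - (-2)·-0.406 - (4)·-0.807) / (12) = -0.646
  v = (-1 - (-2)·-0.646 - (-3)·-0.406 - (2)·-0.807) / (-8) = 0.237
  w = (-4 - (1)·-0.646 - (1)·0.237 - (1)·-0.807) / (4) = -0.696
  t = (-10 - (-3)·-0.646 - (-4)·0.237 - (-1)·-0.696) / (10) = -1.169
Change: (-0.813, -0.221, -0.290, -0.362) → max |·| = 0.813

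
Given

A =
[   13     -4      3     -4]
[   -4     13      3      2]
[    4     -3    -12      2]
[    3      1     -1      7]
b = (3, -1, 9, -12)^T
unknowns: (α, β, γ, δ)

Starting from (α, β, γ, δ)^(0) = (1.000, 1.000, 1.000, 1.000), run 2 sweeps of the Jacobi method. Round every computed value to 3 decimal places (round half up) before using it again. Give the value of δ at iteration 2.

-2.027

Iteration 1:
  α = (3 - (-4)·1.000 - (3)·1.000 - (-4)·1.000) / (13) = 0.615
  β = (-1 - (-4)·1.000 - (3)·1.000 - (2)·1.000) / (13) = -0.154
  γ = (9 - (4)·1.000 - (-3)·1.000 - (2)·1.000) / (-12) = -0.500
  δ = (-12 - (3)·1.000 - (1)·1.000 - (-1)·1.000) / (7) = -2.143
Iteration 2:
  α = (3 - (-4)·-0.154 - (3)·-0.500 - (-4)·-2.143) / (13) = -0.361
  β = (-1 - (-4)·0.615 - (3)·-0.500 - (2)·-2.143) / (13) = 0.557
  γ = (9 - (4)·0.615 - (-3)·-0.154 - (2)·-2.143) / (-12) = -0.864
  δ = (-12 - (3)·0.615 - (1)·-0.154 - (-1)·-0.500) / (7) = -2.027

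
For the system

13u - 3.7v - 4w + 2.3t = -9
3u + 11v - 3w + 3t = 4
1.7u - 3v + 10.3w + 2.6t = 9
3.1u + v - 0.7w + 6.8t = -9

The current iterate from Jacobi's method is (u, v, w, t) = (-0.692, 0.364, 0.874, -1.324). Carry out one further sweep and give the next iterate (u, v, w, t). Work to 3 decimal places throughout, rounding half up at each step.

One sweep:
  u = (-9 - (-3.7)·0.364 - (-4)·0.874 - (2.3)·-1.324) / (13) = -0.086
  v = (4 - (3)·-0.692 - (-3)·0.874 - (3)·-1.324) / (11) = 1.152
  w = (9 - (1.7)·-0.692 - (-3)·0.364 - (2.6)·-1.324) / (10.3) = 1.428
  t = (-9 - (3.1)·-0.692 - (1)·0.364 - (-0.7)·0.874) / (6.8) = -0.972

(-0.086, 1.152, 1.428, -0.972)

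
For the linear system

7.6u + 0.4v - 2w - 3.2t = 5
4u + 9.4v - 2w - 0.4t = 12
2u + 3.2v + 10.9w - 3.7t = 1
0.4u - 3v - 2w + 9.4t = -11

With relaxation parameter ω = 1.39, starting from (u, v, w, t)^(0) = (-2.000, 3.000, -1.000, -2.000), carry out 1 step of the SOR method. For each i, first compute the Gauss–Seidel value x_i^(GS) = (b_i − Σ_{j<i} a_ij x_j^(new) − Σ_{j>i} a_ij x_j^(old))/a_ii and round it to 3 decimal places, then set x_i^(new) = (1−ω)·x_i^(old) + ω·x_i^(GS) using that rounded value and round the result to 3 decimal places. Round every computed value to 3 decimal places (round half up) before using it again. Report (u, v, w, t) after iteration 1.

Iteration 1:
  u: GS value = (5 - (0.4)·3.000 - (-2)·-1.000 - (-3.2)·-2.000) / (7.6) = -0.605;  u ← (1−ω)·-2.000 + ω·-0.605 = -0.061
  v: GS value = (12 - (4)·-0.061 - (-2)·-1.000 - (-0.4)·-2.000) / (9.4) = 1.005;  v ← (1−ω)·3.000 + ω·1.005 = 0.227
  w: GS value = (1 - (2)·-0.061 - (3.2)·0.227 - (-3.7)·-2.000) / (10.9) = -0.643;  w ← (1−ω)·-1.000 + ω·-0.643 = -0.504
  t: GS value = (-11 - (0.4)·-0.061 - (-3)·0.227 - (-2)·-0.504) / (9.4) = -1.202;  t ← (1−ω)·-2.000 + ω·-1.202 = -0.891

(-0.061, 0.227, -0.504, -0.891)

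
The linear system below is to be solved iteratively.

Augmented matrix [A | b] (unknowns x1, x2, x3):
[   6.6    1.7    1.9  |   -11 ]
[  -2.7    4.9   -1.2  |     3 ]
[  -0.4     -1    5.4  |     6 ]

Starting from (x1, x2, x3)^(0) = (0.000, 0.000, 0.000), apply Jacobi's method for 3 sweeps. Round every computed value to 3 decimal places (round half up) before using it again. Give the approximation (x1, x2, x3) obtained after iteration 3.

(-1.975, -0.300, 0.946)

Iteration 1:
  x1 = (-11 - (1.7)·0.000 - (1.9)·0.000) / (6.6) = -1.667
  x2 = (3 - (-2.7)·0.000 - (-1.2)·0.000) / (4.9) = 0.612
  x3 = (6 - (-0.4)·0.000 - (-1)·0.000) / (5.4) = 1.111
Iteration 2:
  x1 = (-11 - (1.7)·0.612 - (1.9)·1.111) / (6.6) = -2.144
  x2 = (3 - (-2.7)·-1.667 - (-1.2)·1.111) / (4.9) = -0.034
  x3 = (6 - (-0.4)·-1.667 - (-1)·0.612) / (5.4) = 1.101
Iteration 3:
  x1 = (-11 - (1.7)·-0.034 - (1.9)·1.101) / (6.6) = -1.975
  x2 = (3 - (-2.7)·-2.144 - (-1.2)·1.101) / (4.9) = -0.300
  x3 = (6 - (-0.4)·-2.144 - (-1)·-0.034) / (5.4) = 0.946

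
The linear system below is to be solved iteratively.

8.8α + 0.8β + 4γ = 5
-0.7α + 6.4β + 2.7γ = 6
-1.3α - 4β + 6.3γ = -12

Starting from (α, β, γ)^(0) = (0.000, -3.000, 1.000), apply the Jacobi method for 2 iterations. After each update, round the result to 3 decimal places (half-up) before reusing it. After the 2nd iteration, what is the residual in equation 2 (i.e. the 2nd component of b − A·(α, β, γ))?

Iteration 1:
  α = (5 - (0.8)·-3.000 - (4)·1.000) / (8.8) = 0.386
  β = (6 - (-0.7)·0.000 - (2.7)·1.000) / (6.4) = 0.516
  γ = (-12 - (-1.3)·0.000 - (-4)·-3.000) / (6.3) = -3.810
Iteration 2:
  α = (5 - (0.8)·0.516 - (4)·-3.810) / (8.8) = 2.253
  β = (6 - (-0.7)·0.386 - (2.7)·-3.810) / (6.4) = 2.587
  γ = (-12 - (-1.3)·0.386 - (-4)·0.516) / (6.3) = -1.497
Residual b − A·x = (-10.908, -4.938, 10.708)

-4.938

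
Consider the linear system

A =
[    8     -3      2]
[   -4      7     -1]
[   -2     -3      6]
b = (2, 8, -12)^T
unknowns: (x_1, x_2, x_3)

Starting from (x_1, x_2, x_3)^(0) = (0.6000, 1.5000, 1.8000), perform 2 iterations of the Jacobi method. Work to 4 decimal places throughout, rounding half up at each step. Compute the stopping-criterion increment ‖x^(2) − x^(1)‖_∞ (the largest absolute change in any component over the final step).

0.8036

Iteration 1:
  x_1 = (2 - (-3)·1.5000 - (2)·1.8000) / (8) = 0.3625
  x_2 = (8 - (-4)·0.6000 - (-1)·1.8000) / (7) = 1.7429
  x_3 = (-12 - (-2)·0.6000 - (-3)·1.5000) / (6) = -1.0500
Iteration 2:
  x_1 = (2 - (-3)·1.7429 - (2)·-1.0500) / (8) = 1.1661
  x_2 = (8 - (-4)·0.3625 - (-1)·-1.0500) / (7) = 1.2000
  x_3 = (-12 - (-2)·0.3625 - (-3)·1.7429) / (6) = -1.0077
Change: (0.8036, -0.5429, 0.0423) → max |·| = 0.8036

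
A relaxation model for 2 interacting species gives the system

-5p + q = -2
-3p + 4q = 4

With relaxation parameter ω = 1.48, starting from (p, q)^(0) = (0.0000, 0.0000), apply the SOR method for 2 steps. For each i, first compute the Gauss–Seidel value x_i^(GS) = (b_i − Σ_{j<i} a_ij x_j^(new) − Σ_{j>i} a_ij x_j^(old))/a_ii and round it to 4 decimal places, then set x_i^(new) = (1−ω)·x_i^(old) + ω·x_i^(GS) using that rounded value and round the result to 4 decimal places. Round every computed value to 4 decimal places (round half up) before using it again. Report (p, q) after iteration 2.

(0.9404, 1.4980)

Iteration 1:
  p: GS value = (-2 - (1)·0.0000) / (-5) = 0.4000;  p ← (1−ω)·0.0000 + ω·0.4000 = 0.5920
  q: GS value = (4 - (-3)·0.5920) / (4) = 1.4440;  q ← (1−ω)·0.0000 + ω·1.4440 = 2.1371
Iteration 2:
  p: GS value = (-2 - (1)·2.1371) / (-5) = 0.8274;  p ← (1−ω)·0.5920 + ω·0.8274 = 0.9404
  q: GS value = (4 - (-3)·0.9404) / (4) = 1.7053;  q ← (1−ω)·2.1371 + ω·1.7053 = 1.4980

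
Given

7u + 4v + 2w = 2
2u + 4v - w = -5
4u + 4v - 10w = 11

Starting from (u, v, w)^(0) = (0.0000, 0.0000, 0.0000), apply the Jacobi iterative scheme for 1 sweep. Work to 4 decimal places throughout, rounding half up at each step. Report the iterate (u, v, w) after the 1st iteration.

Iteration 1:
  u = (2 - (4)·0.0000 - (2)·0.0000) / (7) = 0.2857
  v = (-5 - (2)·0.0000 - (-1)·0.0000) / (4) = -1.2500
  w = (11 - (4)·0.0000 - (4)·0.0000) / (-10) = -1.1000

(0.2857, -1.2500, -1.1000)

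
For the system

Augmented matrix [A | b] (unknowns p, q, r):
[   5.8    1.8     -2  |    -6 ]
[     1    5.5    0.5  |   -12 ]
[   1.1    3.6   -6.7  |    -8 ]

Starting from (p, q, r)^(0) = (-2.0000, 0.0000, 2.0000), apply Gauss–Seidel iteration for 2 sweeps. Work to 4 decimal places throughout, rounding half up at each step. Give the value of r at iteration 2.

Iteration 1:
  p = (-6 - (1.8)·0.0000 - (-2)·2.0000) / (5.8) = -0.3448
  q = (-12 - (1)·-0.3448 - (0.5)·2.0000) / (5.5) = -2.3009
  r = (-8 - (1.1)·-0.3448 - (3.6)·-2.3009) / (-6.7) = -0.0989
Iteration 2:
  p = (-6 - (1.8)·-2.3009 - (-2)·-0.0989) / (5.8) = -0.3545
  q = (-12 - (1)·-0.3545 - (0.5)·-0.0989) / (5.5) = -2.1084
  r = (-8 - (1.1)·-0.3545 - (3.6)·-2.1084) / (-6.7) = 0.0030

0.0030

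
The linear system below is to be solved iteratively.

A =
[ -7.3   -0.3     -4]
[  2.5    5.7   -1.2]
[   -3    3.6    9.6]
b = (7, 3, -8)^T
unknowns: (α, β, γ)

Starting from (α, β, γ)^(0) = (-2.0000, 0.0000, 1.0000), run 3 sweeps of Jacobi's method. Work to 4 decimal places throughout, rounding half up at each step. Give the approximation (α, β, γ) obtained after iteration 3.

(0.0512, 0.2235, -1.2341)

Iteration 1:
  α = (7 - (-0.3)·0.0000 - (-4)·1.0000) / (-7.3) = -1.5068
  β = (3 - (2.5)·-2.0000 - (-1.2)·1.0000) / (5.7) = 1.6140
  γ = (-8 - (-3)·-2.0000 - (3.6)·0.0000) / (9.6) = -1.4583
Iteration 2:
  α = (7 - (-0.3)·1.6140 - (-4)·-1.4583) / (-7.3) = -0.2262
  β = (3 - (2.5)·-1.5068 - (-1.2)·-1.4583) / (5.7) = 0.8802
  γ = (-8 - (-3)·-1.5068 - (3.6)·1.6140) / (9.6) = -1.9095
Iteration 3:
  α = (7 - (-0.3)·0.8802 - (-4)·-1.9095) / (-7.3) = 0.0512
  β = (3 - (2.5)·-0.2262 - (-1.2)·-1.9095) / (5.7) = 0.2235
  γ = (-8 - (-3)·-0.2262 - (3.6)·0.8802) / (9.6) = -1.2341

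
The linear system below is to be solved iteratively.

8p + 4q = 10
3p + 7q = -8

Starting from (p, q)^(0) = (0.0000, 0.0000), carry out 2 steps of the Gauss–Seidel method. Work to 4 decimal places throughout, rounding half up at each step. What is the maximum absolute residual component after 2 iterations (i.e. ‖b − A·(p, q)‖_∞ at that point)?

1.4388

Iteration 1:
  p = (10 - (4)·0.0000) / (8) = 1.2500
  q = (-8 - (3)·1.2500) / (7) = -1.6786
Iteration 2:
  p = (10 - (4)·-1.6786) / (8) = 2.0893
  q = (-8 - (3)·2.0893) / (7) = -2.0383
Residual b − A·x = (1.4388, 0.0002); ∞-norm = 1.4388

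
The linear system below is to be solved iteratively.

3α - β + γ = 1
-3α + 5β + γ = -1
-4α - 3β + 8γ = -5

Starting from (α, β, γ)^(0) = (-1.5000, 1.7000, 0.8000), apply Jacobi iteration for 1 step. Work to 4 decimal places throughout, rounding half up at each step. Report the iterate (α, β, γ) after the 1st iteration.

(0.6333, -1.2600, -0.7375)

Iteration 1:
  α = (1 - (-1)·1.7000 - (1)·0.8000) / (3) = 0.6333
  β = (-1 - (-3)·-1.5000 - (1)·0.8000) / (5) = -1.2600
  γ = (-5 - (-4)·-1.5000 - (-3)·1.7000) / (8) = -0.7375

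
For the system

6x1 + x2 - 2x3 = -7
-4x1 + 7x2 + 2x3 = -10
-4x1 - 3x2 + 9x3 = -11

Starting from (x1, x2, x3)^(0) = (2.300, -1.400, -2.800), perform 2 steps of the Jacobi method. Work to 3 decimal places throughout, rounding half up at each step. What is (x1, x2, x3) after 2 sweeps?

Iteration 1:
  x1 = (-7 - (1)·-1.400 - (-2)·-2.800) / (6) = -1.867
  x2 = (-10 - (-4)·2.300 - (2)·-2.800) / (7) = 0.686
  x3 = (-11 - (-4)·2.300 - (-3)·-1.400) / (9) = -0.667
Iteration 2:
  x1 = (-7 - (1)·0.686 - (-2)·-0.667) / (6) = -1.503
  x2 = (-10 - (-4)·-1.867 - (2)·-0.667) / (7) = -2.305
  x3 = (-11 - (-4)·-1.867 - (-3)·0.686) / (9) = -1.823

(-1.503, -2.305, -1.823)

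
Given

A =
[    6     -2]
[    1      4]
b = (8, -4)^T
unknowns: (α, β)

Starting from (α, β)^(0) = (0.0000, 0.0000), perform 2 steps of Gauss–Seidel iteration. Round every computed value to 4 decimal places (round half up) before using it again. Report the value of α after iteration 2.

0.8889

Iteration 1:
  α = (8 - (-2)·0.0000) / (6) = 1.3333
  β = (-4 - (1)·1.3333) / (4) = -1.3333
Iteration 2:
  α = (8 - (-2)·-1.3333) / (6) = 0.8889
  β = (-4 - (1)·0.8889) / (4) = -1.2222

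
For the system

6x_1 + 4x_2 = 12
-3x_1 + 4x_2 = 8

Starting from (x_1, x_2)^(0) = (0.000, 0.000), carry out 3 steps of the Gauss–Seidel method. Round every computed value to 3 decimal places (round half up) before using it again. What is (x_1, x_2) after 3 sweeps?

Iteration 1:
  x_1 = (12 - (4)·0.000) / (6) = 2.000
  x_2 = (8 - (-3)·2.000) / (4) = 3.500
Iteration 2:
  x_1 = (12 - (4)·3.500) / (6) = -0.333
  x_2 = (8 - (-3)·-0.333) / (4) = 1.750
Iteration 3:
  x_1 = (12 - (4)·1.750) / (6) = 0.833
  x_2 = (8 - (-3)·0.833) / (4) = 2.625

(0.833, 2.625)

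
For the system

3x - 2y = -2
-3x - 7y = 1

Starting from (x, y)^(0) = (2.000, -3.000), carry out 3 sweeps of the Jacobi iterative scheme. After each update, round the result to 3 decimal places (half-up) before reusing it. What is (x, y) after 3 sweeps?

Iteration 1:
  x = (-2 - (-2)·-3.000) / (3) = -2.667
  y = (1 - (-3)·2.000) / (-7) = -1.000
Iteration 2:
  x = (-2 - (-2)·-1.000) / (3) = -1.333
  y = (1 - (-3)·-2.667) / (-7) = 1.000
Iteration 3:
  x = (-2 - (-2)·1.000) / (3) = 0.000
  y = (1 - (-3)·-1.333) / (-7) = 0.428

(0.000, 0.428)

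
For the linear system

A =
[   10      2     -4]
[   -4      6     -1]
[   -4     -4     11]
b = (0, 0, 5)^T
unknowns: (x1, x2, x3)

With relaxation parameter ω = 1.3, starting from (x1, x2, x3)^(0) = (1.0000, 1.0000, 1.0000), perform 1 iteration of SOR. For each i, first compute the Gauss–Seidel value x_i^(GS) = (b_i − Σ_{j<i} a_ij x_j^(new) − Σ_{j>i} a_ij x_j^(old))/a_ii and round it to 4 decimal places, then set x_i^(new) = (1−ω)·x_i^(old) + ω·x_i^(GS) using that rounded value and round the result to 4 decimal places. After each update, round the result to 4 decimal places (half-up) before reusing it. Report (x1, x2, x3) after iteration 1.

(-0.0400, -0.1180, 0.2162)

Iteration 1:
  x1: GS value = (0 - (2)·1.0000 - (-4)·1.0000) / (10) = 0.2000;  x1 ← (1−ω)·1.0000 + ω·0.2000 = -0.0400
  x2: GS value = (0 - (-4)·-0.0400 - (-1)·1.0000) / (6) = 0.1400;  x2 ← (1−ω)·1.0000 + ω·0.1400 = -0.1180
  x3: GS value = (5 - (-4)·-0.0400 - (-4)·-0.1180) / (11) = 0.3971;  x3 ← (1−ω)·1.0000 + ω·0.3971 = 0.2162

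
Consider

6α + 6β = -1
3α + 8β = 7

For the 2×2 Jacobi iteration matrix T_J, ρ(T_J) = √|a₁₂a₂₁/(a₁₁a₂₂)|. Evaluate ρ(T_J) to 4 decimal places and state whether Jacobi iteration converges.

0.6124

a₁₂a₂₁/(a₁₁a₂₂) = (6)·(3) / ((6)·(8)) = 0.375000
ρ = √|0.375000| = √0.375000 = 0.6124
ρ < 1, so Jacobi converges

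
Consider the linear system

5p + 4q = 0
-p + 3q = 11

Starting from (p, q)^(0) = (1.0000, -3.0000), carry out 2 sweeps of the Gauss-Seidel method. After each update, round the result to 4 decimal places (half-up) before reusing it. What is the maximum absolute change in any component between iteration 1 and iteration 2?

Iteration 1:
  p = (0 - (4)·-3.0000) / (5) = 2.4000
  q = (11 - (-1)·2.4000) / (3) = 4.4667
Iteration 2:
  p = (0 - (4)·4.4667) / (5) = -3.5734
  q = (11 - (-1)·-3.5734) / (3) = 2.4755
Change: (-5.9734, -1.9912) → max |·| = 5.9734

5.9734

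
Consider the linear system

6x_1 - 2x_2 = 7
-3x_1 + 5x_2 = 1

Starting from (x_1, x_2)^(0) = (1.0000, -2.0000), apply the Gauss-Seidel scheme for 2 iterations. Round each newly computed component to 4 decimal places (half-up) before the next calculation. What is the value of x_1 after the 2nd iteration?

1.3333

Iteration 1:
  x_1 = (7 - (-2)·-2.0000) / (6) = 0.5000
  x_2 = (1 - (-3)·0.5000) / (5) = 0.5000
Iteration 2:
  x_1 = (7 - (-2)·0.5000) / (6) = 1.3333
  x_2 = (1 - (-3)·1.3333) / (5) = 1.0000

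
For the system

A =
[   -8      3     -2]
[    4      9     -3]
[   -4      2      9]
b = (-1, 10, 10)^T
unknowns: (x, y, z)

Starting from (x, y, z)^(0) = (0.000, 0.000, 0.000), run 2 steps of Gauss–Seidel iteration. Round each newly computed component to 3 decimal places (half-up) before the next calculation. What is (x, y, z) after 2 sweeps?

(0.288, 1.294, 0.952)

Iteration 1:
  x = (-1 - (3)·0.000 - (-2)·0.000) / (-8) = 0.125
  y = (10 - (4)·0.125 - (-3)·0.000) / (9) = 1.056
  z = (10 - (-4)·0.125 - (2)·1.056) / (9) = 0.932
Iteration 2:
  x = (-1 - (3)·1.056 - (-2)·0.932) / (-8) = 0.288
  y = (10 - (4)·0.288 - (-3)·0.932) / (9) = 1.294
  z = (10 - (-4)·0.288 - (2)·1.294) / (9) = 0.952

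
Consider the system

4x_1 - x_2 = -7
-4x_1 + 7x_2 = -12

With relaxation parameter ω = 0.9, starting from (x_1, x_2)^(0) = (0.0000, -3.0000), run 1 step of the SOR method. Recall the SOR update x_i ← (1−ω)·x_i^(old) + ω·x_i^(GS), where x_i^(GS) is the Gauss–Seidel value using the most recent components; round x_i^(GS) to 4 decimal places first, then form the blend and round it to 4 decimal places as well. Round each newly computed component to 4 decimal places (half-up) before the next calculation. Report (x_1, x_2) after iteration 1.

(-2.2500, -3.0000)

Iteration 1:
  x_1: GS value = (-7 - (-1)·-3.0000) / (4) = -2.5000;  x_1 ← (1−ω)·0.0000 + ω·-2.5000 = -2.2500
  x_2: GS value = (-12 - (-4)·-2.2500) / (7) = -3.0000;  x_2 ← (1−ω)·-3.0000 + ω·-3.0000 = -3.0000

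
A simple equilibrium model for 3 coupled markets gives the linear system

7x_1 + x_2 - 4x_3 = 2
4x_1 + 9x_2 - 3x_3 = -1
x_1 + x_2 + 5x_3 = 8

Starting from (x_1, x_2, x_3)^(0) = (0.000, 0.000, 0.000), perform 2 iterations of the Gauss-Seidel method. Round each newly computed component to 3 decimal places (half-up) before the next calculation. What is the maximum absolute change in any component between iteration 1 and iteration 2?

0.942

Iteration 1:
  x_1 = (2 - (1)·0.000 - (-4)·0.000) / (7) = 0.286
  x_2 = (-1 - (4)·0.286 - (-3)·0.000) / (9) = -0.238
  x_3 = (8 - (1)·0.286 - (1)·-0.238) / (5) = 1.590
Iteration 2:
  x_1 = (2 - (1)·-0.238 - (-4)·1.590) / (7) = 1.228
  x_2 = (-1 - (4)·1.228 - (-3)·1.590) / (9) = -0.127
  x_3 = (8 - (1)·1.228 - (1)·-0.127) / (5) = 1.380
Change: (0.942, 0.111, -0.210) → max |·| = 0.942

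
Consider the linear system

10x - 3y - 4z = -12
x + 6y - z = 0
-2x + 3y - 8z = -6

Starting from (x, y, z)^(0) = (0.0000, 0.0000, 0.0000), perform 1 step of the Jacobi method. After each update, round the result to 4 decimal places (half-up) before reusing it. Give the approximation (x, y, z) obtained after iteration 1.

(-1.2000, 0.0000, 0.7500)

Iteration 1:
  x = (-12 - (-3)·0.0000 - (-4)·0.0000) / (10) = -1.2000
  y = (0 - (1)·0.0000 - (-1)·0.0000) / (6) = 0.0000
  z = (-6 - (-2)·0.0000 - (3)·0.0000) / (-8) = 0.7500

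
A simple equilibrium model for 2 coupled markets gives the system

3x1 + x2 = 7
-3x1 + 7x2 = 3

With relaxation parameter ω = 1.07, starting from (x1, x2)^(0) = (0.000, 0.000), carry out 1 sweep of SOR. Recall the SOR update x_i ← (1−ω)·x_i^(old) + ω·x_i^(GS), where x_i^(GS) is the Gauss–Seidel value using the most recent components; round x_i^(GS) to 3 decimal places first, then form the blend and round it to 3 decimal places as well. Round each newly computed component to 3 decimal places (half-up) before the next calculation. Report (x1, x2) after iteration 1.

Iteration 1:
  x1: GS value = (7 - (1)·0.000) / (3) = 2.333;  x1 ← (1−ω)·0.000 + ω·2.333 = 2.496
  x2: GS value = (3 - (-3)·2.496) / (7) = 1.498;  x2 ← (1−ω)·0.000 + ω·1.498 = 1.603

(2.496, 1.603)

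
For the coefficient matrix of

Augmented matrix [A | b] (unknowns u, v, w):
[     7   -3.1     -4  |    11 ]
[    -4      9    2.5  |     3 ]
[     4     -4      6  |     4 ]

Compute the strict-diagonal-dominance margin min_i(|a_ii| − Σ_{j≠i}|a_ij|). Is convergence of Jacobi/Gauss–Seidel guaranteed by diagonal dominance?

row 1: |7| − (3.1+4) = -0.1
row 2: |9| − (4+2.5) = 2.5
row 3: |6| − (4+4) = -2
minimum over rows = -2 → not strictly diagonally dominant

-2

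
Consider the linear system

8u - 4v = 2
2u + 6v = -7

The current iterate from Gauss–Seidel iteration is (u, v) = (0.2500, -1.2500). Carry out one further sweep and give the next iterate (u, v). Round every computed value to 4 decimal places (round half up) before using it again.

(-0.3750, -1.0417)

One sweep:
  u = (2 - (-4)·-1.2500) / (8) = -0.3750
  v = (-7 - (2)·-0.3750) / (6) = -1.0417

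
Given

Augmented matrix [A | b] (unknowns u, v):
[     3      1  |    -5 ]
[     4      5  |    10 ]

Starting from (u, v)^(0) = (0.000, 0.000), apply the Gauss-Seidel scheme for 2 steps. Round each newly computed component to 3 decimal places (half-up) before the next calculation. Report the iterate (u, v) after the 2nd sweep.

(-2.778, 4.222)

Iteration 1:
  u = (-5 - (1)·0.000) / (3) = -1.667
  v = (10 - (4)·-1.667) / (5) = 3.334
Iteration 2:
  u = (-5 - (1)·3.334) / (3) = -2.778
  v = (10 - (4)·-2.778) / (5) = 4.222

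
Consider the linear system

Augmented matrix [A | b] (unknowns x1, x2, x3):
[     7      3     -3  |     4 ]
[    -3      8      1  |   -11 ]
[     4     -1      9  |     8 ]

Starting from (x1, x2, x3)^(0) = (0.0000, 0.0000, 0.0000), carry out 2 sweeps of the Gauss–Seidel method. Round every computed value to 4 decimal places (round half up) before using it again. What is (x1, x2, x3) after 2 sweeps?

(1.2857, -0.9561, 0.2112)

Iteration 1:
  x1 = (4 - (3)·0.0000 - (-3)·0.0000) / (7) = 0.5714
  x2 = (-11 - (-3)·0.5714 - (1)·0.0000) / (8) = -1.1607
  x3 = (8 - (4)·0.5714 - (-1)·-1.1607) / (9) = 0.5060
Iteration 2:
  x1 = (4 - (3)·-1.1607 - (-3)·0.5060) / (7) = 1.2857
  x2 = (-11 - (-3)·1.2857 - (1)·0.5060) / (8) = -0.9561
  x3 = (8 - (4)·1.2857 - (-1)·-0.9561) / (9) = 0.2112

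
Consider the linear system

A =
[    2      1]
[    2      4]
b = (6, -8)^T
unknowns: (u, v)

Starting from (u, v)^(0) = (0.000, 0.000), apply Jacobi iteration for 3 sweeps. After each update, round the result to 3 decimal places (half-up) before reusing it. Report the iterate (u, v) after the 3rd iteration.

Iteration 1:
  u = (6 - (1)·0.000) / (2) = 3.000
  v = (-8 - (2)·0.000) / (4) = -2.000
Iteration 2:
  u = (6 - (1)·-2.000) / (2) = 4.000
  v = (-8 - (2)·3.000) / (4) = -3.500
Iteration 3:
  u = (6 - (1)·-3.500) / (2) = 4.750
  v = (-8 - (2)·4.000) / (4) = -4.000

(4.750, -4.000)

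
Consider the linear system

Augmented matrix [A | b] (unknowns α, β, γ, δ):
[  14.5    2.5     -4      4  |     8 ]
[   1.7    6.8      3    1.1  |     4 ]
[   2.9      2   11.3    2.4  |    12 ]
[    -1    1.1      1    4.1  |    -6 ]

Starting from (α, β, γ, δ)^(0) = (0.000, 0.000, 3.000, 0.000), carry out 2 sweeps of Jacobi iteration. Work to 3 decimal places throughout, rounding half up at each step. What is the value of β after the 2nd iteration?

Iteration 1:
  α = (8 - (2.5)·0.000 - (-4)·3.000 - (4)·0.000) / (14.5) = 1.379
  β = (4 - (1.7)·0.000 - (3)·3.000 - (1.1)·0.000) / (6.8) = -0.735
  γ = (12 - (2.9)·0.000 - (2)·0.000 - (2.4)·0.000) / (11.3) = 1.062
  δ = (-6 - (-1)·0.000 - (1.1)·0.000 - (1)·3.000) / (4.1) = -2.195
Iteration 2:
  α = (8 - (2.5)·-0.735 - (-4)·1.062 - (4)·-2.195) / (14.5) = 1.577
  β = (4 - (1.7)·1.379 - (3)·1.062 - (1.1)·-2.195) / (6.8) = 0.130
  γ = (12 - (2.9)·1.379 - (2)·-0.735 - (2.4)·-2.195) / (11.3) = 1.304
  δ = (-6 - (-1)·1.379 - (1.1)·-0.735 - (1)·1.062) / (4.1) = -1.189

0.130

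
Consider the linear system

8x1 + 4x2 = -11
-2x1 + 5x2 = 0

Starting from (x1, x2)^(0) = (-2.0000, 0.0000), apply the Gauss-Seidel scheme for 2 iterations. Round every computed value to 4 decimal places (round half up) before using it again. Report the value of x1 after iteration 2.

-1.1000

Iteration 1:
  x1 = (-11 - (4)·0.0000) / (8) = -1.3750
  x2 = (0 - (-2)·-1.3750) / (5) = -0.5500
Iteration 2:
  x1 = (-11 - (4)·-0.5500) / (8) = -1.1000
  x2 = (0 - (-2)·-1.1000) / (5) = -0.4400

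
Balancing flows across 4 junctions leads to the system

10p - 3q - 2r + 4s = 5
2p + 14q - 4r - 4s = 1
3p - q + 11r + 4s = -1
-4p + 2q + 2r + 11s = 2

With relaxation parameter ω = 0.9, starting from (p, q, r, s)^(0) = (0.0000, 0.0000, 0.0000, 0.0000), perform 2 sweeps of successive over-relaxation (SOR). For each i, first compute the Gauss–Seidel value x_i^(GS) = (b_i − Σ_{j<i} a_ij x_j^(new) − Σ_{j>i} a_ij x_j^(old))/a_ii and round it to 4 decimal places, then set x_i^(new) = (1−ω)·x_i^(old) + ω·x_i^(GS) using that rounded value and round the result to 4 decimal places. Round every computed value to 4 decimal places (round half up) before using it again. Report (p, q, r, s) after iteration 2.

Iteration 1:
  p: GS value = (5 - (-3)·0.0000 - (-2)·0.0000 - (4)·0.0000) / (10) = 0.5000;  p ← (1−ω)·0.0000 + ω·0.5000 = 0.4500
  q: GS value = (1 - (2)·0.4500 - (-4)·0.0000 - (-4)·0.0000) / (14) = 0.0071;  q ← (1−ω)·0.0000 + ω·0.0071 = 0.0064
  r: GS value = (-1 - (3)·0.4500 - (-1)·0.0064 - (4)·0.0000) / (11) = -0.2131;  r ← (1−ω)·0.0000 + ω·-0.2131 = -0.1918
  s: GS value = (2 - (-4)·0.4500 - (2)·0.0064 - (2)·-0.1918) / (11) = 0.3792;  s ← (1−ω)·0.0000 + ω·0.3792 = 0.3413
Iteration 2:
  p: GS value = (5 - (-3)·0.0064 - (-2)·-0.1918 - (4)·0.3413) / (10) = 0.3270;  p ← (1−ω)·0.4500 + ω·0.3270 = 0.3393
  q: GS value = (1 - (2)·0.3393 - (-4)·-0.1918 - (-4)·0.3413) / (14) = 0.0657;  q ← (1−ω)·0.0064 + ω·0.0657 = 0.0598
  r: GS value = (-1 - (3)·0.3393 - (-1)·0.0598 - (4)·0.3413) / (11) = -0.3021;  r ← (1−ω)·-0.1918 + ω·-0.3021 = -0.2911
  s: GS value = (2 - (-4)·0.3393 - (2)·0.0598 - (2)·-0.2911) / (11) = 0.3473;  s ← (1−ω)·0.3413 + ω·0.3473 = 0.3467

(0.3393, 0.0598, -0.2911, 0.3467)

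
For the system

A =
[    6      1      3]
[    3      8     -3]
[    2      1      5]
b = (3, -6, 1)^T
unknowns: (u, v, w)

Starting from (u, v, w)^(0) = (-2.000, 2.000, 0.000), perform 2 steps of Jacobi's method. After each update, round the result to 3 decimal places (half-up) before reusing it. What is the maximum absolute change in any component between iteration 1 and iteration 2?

0.588

Iteration 1:
  u = (3 - (1)·2.000 - (3)·0.000) / (6) = 0.167
  v = (-6 - (3)·-2.000 - (-3)·0.000) / (8) = 0.000
  w = (1 - (2)·-2.000 - (1)·2.000) / (5) = 0.600
Iteration 2:
  u = (3 - (1)·0.000 - (3)·0.600) / (6) = 0.200
  v = (-6 - (3)·0.167 - (-3)·0.600) / (8) = -0.588
  w = (1 - (2)·0.167 - (1)·0.000) / (5) = 0.133
Change: (0.033, -0.588, -0.467) → max |·| = 0.588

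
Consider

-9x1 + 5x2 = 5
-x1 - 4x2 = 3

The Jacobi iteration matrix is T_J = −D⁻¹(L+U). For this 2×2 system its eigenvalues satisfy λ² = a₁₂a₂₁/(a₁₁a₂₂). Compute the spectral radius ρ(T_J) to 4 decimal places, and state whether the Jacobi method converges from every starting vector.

0.3727

a₁₂a₂₁/(a₁₁a₂₂) = (5)·(-1) / ((-9)·(-4)) = -0.138889
ρ = √|-0.138889| = √0.138889 = 0.3727
ρ < 1, so Jacobi converges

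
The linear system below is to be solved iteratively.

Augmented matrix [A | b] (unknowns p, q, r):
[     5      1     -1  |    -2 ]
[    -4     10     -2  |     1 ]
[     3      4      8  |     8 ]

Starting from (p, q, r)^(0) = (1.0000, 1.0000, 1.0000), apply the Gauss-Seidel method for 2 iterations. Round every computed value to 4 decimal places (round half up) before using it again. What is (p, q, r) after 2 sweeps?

(-0.2120, 0.2312, 0.9639)

Iteration 1:
  p = (-2 - (1)·1.0000 - (-1)·1.0000) / (5) = -0.4000
  q = (1 - (-4)·-0.4000 - (-2)·1.0000) / (10) = 0.1400
  r = (8 - (3)·-0.4000 - (4)·0.1400) / (8) = 1.0800
Iteration 2:
  p = (-2 - (1)·0.1400 - (-1)·1.0800) / (5) = -0.2120
  q = (1 - (-4)·-0.2120 - (-2)·1.0800) / (10) = 0.2312
  r = (8 - (3)·-0.2120 - (4)·0.2312) / (8) = 0.9639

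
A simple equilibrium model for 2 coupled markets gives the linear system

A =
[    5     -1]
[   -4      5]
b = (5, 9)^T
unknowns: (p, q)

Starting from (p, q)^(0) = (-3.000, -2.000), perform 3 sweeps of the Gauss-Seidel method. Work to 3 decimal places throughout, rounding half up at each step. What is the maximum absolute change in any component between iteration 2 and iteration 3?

0.137

Iteration 1:
  p = (5 - (-1)·-2.000) / (5) = 0.600
  q = (9 - (-4)·0.600) / (5) = 2.280
Iteration 2:
  p = (5 - (-1)·2.280) / (5) = 1.456
  q = (9 - (-4)·1.456) / (5) = 2.965
Iteration 3:
  p = (5 - (-1)·2.965) / (5) = 1.593
  q = (9 - (-4)·1.593) / (5) = 3.074
Change: (0.137, 0.109) → max |·| = 0.137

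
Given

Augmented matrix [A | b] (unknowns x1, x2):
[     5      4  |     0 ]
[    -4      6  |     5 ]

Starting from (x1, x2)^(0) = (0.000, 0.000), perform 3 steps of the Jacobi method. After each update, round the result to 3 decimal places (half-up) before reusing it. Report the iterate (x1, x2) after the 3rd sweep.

Iteration 1:
  x1 = (0 - (4)·0.000) / (5) = 0.000
  x2 = (5 - (-4)·0.000) / (6) = 0.833
Iteration 2:
  x1 = (0 - (4)·0.833) / (5) = -0.666
  x2 = (5 - (-4)·0.000) / (6) = 0.833
Iteration 3:
  x1 = (0 - (4)·0.833) / (5) = -0.666
  x2 = (5 - (-4)·-0.666) / (6) = 0.389

(-0.666, 0.389)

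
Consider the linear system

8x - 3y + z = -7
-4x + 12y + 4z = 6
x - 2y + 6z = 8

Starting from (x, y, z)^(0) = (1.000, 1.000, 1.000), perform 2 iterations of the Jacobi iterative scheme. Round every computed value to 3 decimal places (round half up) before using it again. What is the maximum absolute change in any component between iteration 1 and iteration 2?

0.708

Iteration 1:
  x = (-7 - (-3)·1.000 - (1)·1.000) / (8) = -0.625
  y = (6 - (-4)·1.000 - (4)·1.000) / (12) = 0.500
  z = (8 - (1)·1.000 - (-2)·1.000) / (6) = 1.500
Iteration 2:
  x = (-7 - (-3)·0.500 - (1)·1.500) / (8) = -0.875
  y = (6 - (-4)·-0.625 - (4)·1.500) / (12) = -0.208
  z = (8 - (1)·-0.625 - (-2)·0.500) / (6) = 1.604
Change: (-0.250, -0.708, 0.104) → max |·| = 0.708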